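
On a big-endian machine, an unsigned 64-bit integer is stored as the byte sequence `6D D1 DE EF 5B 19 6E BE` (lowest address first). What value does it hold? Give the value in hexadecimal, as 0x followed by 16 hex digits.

Big-endian stores the most-significant byte at the lowest address.
The bytes are already most-significant first: 0x6DD1DEEF5B196EBE.

0x6DD1DEEF5B196EBE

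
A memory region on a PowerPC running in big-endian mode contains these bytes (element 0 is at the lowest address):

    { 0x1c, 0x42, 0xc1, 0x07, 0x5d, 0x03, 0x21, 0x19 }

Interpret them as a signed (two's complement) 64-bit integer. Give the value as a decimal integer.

2036402218894303513

Big-endian stores the most-significant byte at the lowest address.
The bytes are already most-significant first: 0x1C42C1075D032119.
0x1C42C1075D032119 = 2036402218894303513.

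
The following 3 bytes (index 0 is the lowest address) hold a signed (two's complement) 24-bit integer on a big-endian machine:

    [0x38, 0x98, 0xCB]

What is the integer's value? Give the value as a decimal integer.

3709131

Big-endian: lowest address holds the most-significant byte.
The bytes are already most-significant first: 0x3898CB.
0x3898CB = 3709131.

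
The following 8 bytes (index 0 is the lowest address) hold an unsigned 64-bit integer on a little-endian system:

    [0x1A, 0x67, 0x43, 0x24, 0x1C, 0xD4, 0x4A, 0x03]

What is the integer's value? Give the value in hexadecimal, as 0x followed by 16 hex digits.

Little-endian stores the least-significant byte at the lowest address.
Reassemble most-significant byte first: 03 4A D4 1C 24 43 67 1A → 0x034AD41C2443671A.

0x034AD41C2443671A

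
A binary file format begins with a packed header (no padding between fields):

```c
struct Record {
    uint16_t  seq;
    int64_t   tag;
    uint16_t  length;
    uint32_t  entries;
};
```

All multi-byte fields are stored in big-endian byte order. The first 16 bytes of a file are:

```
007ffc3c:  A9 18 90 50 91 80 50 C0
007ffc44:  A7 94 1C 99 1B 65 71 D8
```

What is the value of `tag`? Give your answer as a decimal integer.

`tag` follows `seq` (2 bytes), so it starts at byte offset 2 and occupies 8 bytes.
Bytes at offsets 2..9: 90 50 91 80 50 C0 A7 94.
Big-endian stores the most-significant byte at the lowest address.
The bytes are already most-significant first: 0x9050918050C0A794.
Top bit is set, so as a signed 64-bit value this is 0x9050918050C0A794 − 2^64 = -8047772553814431852.

-8047772553814431852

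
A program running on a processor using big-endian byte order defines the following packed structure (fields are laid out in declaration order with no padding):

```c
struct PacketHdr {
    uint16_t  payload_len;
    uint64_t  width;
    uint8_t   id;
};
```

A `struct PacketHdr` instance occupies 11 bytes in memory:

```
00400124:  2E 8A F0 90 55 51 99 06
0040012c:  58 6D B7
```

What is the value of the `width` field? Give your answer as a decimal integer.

`width` follows `payload_len` (2 bytes), so it starts at byte offset 2 and occupies 8 bytes.
Bytes at offsets 2..9: F0 90 55 51 99 06 58 6D.
Big-endian: lowest address holds the most-significant byte.
The bytes are already most-significant first: 0xF09055519906586D.
0xF09055519906586D = 17334448774697080941.

17334448774697080941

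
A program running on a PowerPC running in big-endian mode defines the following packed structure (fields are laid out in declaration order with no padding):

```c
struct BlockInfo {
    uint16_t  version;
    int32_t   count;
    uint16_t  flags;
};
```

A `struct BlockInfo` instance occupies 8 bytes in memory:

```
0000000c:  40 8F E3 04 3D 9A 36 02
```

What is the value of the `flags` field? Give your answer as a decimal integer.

`flags` follows `version` (2 B), `count` (4 B), so it starts at offset 2 + 4 = 6 and occupies 2 bytes.
Bytes at offsets 6..7: 36 02.
Big-endian: lowest address holds the most-significant byte.
The bytes are already most-significant first: 0x3602.
0x3602 = 13826.

13826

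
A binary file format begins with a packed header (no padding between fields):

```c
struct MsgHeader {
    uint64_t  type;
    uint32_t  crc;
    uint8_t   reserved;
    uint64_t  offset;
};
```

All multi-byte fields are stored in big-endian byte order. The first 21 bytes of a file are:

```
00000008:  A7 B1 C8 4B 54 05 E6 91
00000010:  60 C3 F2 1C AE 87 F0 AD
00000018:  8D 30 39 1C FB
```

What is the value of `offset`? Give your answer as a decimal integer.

`offset` follows `type` (8 B), `crc` (4 B), `reserved` (1 B), so it starts at offset 8 + 4 + 1 = 13 and occupies 8 bytes.
Bytes at offsets 13..20: 87 F0 AD 8D 30 39 1C FB.
Big-endian: lowest address holds the most-significant byte.
The bytes are already most-significant first: 0x87F0AD8D30391CFB.
0x87F0AD8D30391CFB = 9795520011441872123.

9795520011441872123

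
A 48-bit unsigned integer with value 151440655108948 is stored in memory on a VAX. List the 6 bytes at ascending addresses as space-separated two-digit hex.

54 CB 73 06 BC 89

151440655108948 in hexadecimal, padded to 48 bits, is 0x89BC0673CB54.
Split into bytes (most-significant first): 89 BC 06 73 CB 54.
Little-endian stores the least-significant byte at the lowest address.
So at ascending addresses the bytes are 54 CB 73 06 BC 89.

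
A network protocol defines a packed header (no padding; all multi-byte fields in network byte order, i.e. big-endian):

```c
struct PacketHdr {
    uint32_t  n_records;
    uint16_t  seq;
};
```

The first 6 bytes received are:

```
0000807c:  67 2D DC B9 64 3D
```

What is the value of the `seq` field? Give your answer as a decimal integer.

`seq` follows `n_records` (4 bytes), so it starts at byte offset 4 and occupies 2 bytes.
Bytes at offsets 4..5: 64 3D.
In big-endian order the high byte comes first in memory.
The bytes are already most-significant first: 0x643D.
0x643D = 25661.

25661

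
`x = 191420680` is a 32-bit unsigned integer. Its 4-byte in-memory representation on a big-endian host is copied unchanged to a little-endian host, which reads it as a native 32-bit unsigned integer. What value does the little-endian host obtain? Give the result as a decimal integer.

148465675

191420680 in 32-bit hexadecimal is 0x0B68D908.
Stored big-endian, the bytes at ascending addresses are 0B 68 D9 08.
Read back as little-endian, the first byte is least significant, giving 0x08D9680B.
0x08D9680B = 148465675.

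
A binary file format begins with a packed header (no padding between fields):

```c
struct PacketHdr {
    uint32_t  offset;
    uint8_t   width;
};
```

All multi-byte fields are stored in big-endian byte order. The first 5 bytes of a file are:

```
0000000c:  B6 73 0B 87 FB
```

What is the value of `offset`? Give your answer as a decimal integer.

`offset` is the first field, at byte offset 0, occupying 4 bytes.
Bytes at offsets 0..3: B6 73 0B 87.
Big-endian stores the most-significant byte at the lowest address.
The bytes are already most-significant first: 0xB6730B87.
0xB6730B87 = 3060992903.

3060992903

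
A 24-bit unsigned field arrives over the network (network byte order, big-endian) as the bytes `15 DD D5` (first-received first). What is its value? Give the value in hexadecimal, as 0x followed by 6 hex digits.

Big-endian: lowest address holds the most-significant byte.
The bytes are already most-significant first: 0x15DDD5.

0x15DDD5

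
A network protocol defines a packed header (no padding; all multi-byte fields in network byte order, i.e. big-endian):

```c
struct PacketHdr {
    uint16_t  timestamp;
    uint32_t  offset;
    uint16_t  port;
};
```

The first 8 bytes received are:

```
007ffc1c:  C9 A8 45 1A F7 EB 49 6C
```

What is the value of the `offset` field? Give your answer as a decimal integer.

1159395307

`offset` follows `timestamp` (2 bytes), so it starts at byte offset 2 and occupies 4 bytes.
Bytes at offsets 2..5: 45 1A F7 EB.
In big-endian order the high byte comes first in memory.
The bytes are already most-significant first: 0x451AF7EB.
0x451AF7EB = 1159395307.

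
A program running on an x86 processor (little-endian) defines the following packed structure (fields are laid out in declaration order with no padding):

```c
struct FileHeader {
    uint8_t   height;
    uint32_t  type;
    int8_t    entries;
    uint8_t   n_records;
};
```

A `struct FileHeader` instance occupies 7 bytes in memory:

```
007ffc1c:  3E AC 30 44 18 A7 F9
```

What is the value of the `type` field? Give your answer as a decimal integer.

407122092

`type` follows `height` (1 byte), so it starts at byte offset 1 and occupies 4 bytes.
Bytes at offsets 1..4: AC 30 44 18.
Little-endian: lowest address holds the least-significant byte.
Reassemble most-significant byte first: 18 44 30 AC → 0x184430AC.
0x184430AC = 407122092.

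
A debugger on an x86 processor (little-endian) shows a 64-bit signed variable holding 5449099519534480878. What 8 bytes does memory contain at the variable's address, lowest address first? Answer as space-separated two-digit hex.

EE BD 9A 77 24 17 9F 4B

5449099519534480878 in hexadecimal, padded to 64 bits, is 0x4B9F1724779ABDEE.
Split into bytes (most-significant first): 4B 9F 17 24 77 9A BD EE.
Little-endian stores the least-significant byte at the lowest address.
So at ascending addresses the bytes are EE BD 9A 77 24 17 9F 4B.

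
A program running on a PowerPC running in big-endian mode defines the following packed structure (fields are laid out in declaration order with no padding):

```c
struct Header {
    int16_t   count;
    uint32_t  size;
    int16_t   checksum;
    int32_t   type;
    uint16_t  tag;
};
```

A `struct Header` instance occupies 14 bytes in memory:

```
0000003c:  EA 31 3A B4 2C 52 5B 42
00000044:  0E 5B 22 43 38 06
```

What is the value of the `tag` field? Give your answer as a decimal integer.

14342

`tag` follows `count` (2 B), `size` (4 B), `checksum` (2 B), `type` (4 B), so it starts at offset 2 + 4 + 2 + 4 = 12 and occupies 2 bytes.
Bytes at offsets 12..13: 38 06.
Big-endian: lowest address holds the most-significant byte.
The bytes are already most-significant first: 0x3806.
0x3806 = 14342.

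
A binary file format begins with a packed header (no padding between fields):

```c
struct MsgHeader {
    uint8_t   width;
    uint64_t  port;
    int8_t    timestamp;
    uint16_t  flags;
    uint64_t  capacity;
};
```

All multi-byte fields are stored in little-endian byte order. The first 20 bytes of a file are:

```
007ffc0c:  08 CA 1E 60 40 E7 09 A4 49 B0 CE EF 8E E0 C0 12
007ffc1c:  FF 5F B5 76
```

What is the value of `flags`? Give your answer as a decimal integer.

`flags` follows `width` (1 B), `port` (8 B), `timestamp` (1 B), so it starts at offset 1 + 8 + 1 = 10 and occupies 2 bytes.
Bytes at offsets 10..11: CE EF.
Little-endian stores the least-significant byte at the lowest address.
Reassemble most-significant byte first: EF CE → 0xEFCE.
0xEFCE = 61390.

61390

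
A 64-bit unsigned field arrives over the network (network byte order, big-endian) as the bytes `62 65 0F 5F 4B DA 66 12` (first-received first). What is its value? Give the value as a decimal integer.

Big-endian stores the most-significant byte at the lowest address.
The bytes are already most-significant first: 0x62650F5F4BDA6612.
0x62650F5F4BDA6612 = 7090090090333627922.

7090090090333627922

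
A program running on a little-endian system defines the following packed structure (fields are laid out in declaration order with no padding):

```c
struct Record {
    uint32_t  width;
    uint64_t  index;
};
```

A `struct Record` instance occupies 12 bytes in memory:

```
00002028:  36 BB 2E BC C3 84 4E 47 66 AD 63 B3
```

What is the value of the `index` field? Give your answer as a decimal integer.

`index` follows `width` (4 bytes), so it starts at byte offset 4 and occupies 8 bytes.
Bytes at offsets 4..11: C3 84 4E 47 66 AD 63 B3.
In little-endian order the low byte comes first in memory.
Reassemble most-significant byte first: B3 63 AD 66 47 4E 84 C3 → 0xB363AD66474E84C3.
0xB363AD66474E84C3 = 12926366010278053059.

12926366010278053059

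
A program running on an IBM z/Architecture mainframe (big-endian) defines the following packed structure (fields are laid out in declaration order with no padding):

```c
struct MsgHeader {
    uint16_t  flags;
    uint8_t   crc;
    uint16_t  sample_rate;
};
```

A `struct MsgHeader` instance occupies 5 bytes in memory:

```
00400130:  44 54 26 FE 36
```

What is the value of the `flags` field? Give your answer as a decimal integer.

17492

`flags` is the first field, at byte offset 0, occupying 2 bytes.
Bytes at offsets 0..1: 44 54.
Big-endian: lowest address holds the most-significant byte.
The bytes are already most-significant first: 0x4454.
0x4454 = 17492.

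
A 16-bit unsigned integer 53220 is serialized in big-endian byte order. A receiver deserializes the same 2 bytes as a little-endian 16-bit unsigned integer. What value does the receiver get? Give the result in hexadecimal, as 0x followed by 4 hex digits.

0xE4CF

53220 in 16-bit hexadecimal is 0xCFE4.
Stored big-endian, the bytes at ascending addresses are CF E4.
Read back as little-endian, the first byte is least significant, giving 0xE4CF.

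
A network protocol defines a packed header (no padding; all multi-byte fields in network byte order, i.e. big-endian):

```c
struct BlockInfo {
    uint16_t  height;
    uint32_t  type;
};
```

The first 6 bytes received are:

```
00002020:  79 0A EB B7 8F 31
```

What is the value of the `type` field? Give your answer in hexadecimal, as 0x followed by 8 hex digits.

0xEBB78F31

`type` follows `height` (2 bytes), so it starts at byte offset 2 and occupies 4 bytes.
Bytes at offsets 2..5: EB B7 8F 31.
Big-endian stores the most-significant byte at the lowest address.
The bytes are already most-significant first: 0xEBB78F31.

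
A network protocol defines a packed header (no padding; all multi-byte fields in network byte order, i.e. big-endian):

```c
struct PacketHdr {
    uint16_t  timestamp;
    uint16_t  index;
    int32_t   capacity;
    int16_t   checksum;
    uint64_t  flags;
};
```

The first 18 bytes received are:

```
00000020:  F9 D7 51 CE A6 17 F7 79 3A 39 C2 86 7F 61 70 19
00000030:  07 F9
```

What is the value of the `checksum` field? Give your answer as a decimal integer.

`checksum` follows `timestamp` (2 B), `index` (2 B), `capacity` (4 B), so it starts at offset 2 + 2 + 4 = 8 and occupies 2 bytes.
Bytes at offsets 8..9: 3A 39.
In big-endian order the high byte comes first in memory.
The bytes are already most-significant first: 0x3A39.
0x3A39 = 14905.

14905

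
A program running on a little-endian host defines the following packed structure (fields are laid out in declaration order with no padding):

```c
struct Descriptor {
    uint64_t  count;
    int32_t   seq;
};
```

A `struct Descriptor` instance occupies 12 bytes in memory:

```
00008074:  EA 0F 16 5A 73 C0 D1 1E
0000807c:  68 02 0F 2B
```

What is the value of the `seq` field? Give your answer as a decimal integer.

722403944

`seq` follows `count` (8 bytes), so it starts at byte offset 8 and occupies 4 bytes.
Bytes at offsets 8..11: 68 02 0F 2B.
Little-endian: lowest address holds the least-significant byte.
Reassemble most-significant byte first: 2B 0F 02 68 → 0x2B0F0268.
0x2B0F0268 = 722403944.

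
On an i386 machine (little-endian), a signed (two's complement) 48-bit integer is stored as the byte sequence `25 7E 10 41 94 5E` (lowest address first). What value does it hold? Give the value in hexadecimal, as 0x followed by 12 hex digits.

Little-endian stores the least-significant byte at the lowest address.
Reassemble most-significant byte first: 5E 94 41 10 7E 25 → 0x5E9441107E25.

0x5E9441107E25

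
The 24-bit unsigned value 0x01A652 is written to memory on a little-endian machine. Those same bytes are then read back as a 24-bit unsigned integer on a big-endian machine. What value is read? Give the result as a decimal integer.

Stored little-endian, the bytes at ascending addresses are 52 A6 01.
Read back as big-endian, the last byte is least significant, giving 0x52A601.
0x52A601 = 5416449.

5416449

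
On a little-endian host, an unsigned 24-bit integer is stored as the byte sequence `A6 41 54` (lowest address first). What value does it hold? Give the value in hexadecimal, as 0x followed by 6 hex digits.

Little-endian stores the least-significant byte at the lowest address.
Reassemble most-significant byte first: 54 41 A6 → 0x5441A6.

0x5441A6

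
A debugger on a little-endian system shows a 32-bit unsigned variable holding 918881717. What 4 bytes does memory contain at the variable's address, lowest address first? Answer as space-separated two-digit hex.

B5 05 C5 36

918881717 in hexadecimal, padded to 32 bits, is 0x36C505B5.
Split into bytes (most-significant first): 36 C5 05 B5.
Little-endian stores the least-significant byte at the lowest address.
So at ascending addresses the bytes are B5 05 C5 36.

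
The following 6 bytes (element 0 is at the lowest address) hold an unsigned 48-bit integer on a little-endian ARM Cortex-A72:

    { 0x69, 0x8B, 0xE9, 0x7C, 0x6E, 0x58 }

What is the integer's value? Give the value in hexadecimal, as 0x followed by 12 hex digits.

Little-endian: lowest address holds the least-significant byte.
Reassemble most-significant byte first: 58 6E 7C E9 8B 69 → 0x586E7CE98B69.

0x586E7CE98B69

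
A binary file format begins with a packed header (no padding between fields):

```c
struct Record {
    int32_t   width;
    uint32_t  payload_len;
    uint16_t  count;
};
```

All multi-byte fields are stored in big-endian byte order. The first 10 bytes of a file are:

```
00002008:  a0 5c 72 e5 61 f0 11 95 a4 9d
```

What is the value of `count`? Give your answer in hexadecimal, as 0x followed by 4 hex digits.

0xA49D

`count` follows `width` (4 B), `payload_len` (4 B), so it starts at offset 4 + 4 = 8 and occupies 2 bytes.
Bytes at offsets 8..9: A4 9D.
Big-endian: lowest address holds the most-significant byte.
The bytes are already most-significant first: 0xA49D.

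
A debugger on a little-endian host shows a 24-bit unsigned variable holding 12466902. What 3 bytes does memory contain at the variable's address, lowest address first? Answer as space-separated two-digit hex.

12466902 in hexadecimal, padded to 24 bits, is 0xBE3AD6.
Split into bytes (most-significant first): BE 3A D6.
Little-endian: lowest address holds the least-significant byte.
So at ascending addresses the bytes are D6 3A BE.

D6 3A BE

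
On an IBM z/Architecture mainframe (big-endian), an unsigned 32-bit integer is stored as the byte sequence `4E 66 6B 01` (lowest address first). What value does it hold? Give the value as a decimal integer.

Big-endian: lowest address holds the most-significant byte.
The bytes are already most-significant first: 0x4E666B01.
0x4E666B01 = 1315334913.

1315334913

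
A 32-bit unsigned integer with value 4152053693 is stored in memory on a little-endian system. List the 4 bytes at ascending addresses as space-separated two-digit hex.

4152053693 in hexadecimal, padded to 32 bits, is 0xF77B4FBD.
Split into bytes (most-significant first): F7 7B 4F BD.
Little-endian: lowest address holds the least-significant byte.
So at ascending addresses the bytes are BD 4F 7B F7.

BD 4F 7B F7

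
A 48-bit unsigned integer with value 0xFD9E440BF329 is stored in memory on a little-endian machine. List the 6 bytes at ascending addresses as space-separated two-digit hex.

29 F3 0B 44 9E FD

Split into bytes (most-significant first): FD 9E 44 0B F3 29.
Little-endian stores the least-significant byte at the lowest address.
So at ascending addresses the bytes are 29 F3 0B 44 9E FD.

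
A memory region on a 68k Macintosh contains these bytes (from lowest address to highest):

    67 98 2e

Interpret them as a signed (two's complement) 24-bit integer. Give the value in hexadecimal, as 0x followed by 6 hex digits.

In big-endian order the high byte comes first in memory.
The bytes are already most-significant first: 0x67982E.

0x67982E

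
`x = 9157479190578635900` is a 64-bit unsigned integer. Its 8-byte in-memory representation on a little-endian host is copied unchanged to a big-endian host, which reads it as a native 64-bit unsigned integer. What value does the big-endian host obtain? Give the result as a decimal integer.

8981435707908560255

9157479190578635900 in 64-bit hexadecimal is 0x7F15E6CE3078A47C.
Stored little-endian, the bytes at ascending addresses are 7C A4 78 30 CE E6 15 7F.
Read back as big-endian, the last byte is least significant, giving 0x7CA47830CEE6157F.
0x7CA47830CEE6157F = 8981435707908560255.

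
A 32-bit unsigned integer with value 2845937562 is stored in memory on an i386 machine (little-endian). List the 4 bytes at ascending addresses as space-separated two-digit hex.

9A 8F A1 A9

2845937562 in hexadecimal, padded to 32 bits, is 0xA9A18F9A.
Split into bytes (most-significant first): A9 A1 8F 9A.
Little-endian: lowest address holds the least-significant byte.
So at ascending addresses the bytes are 9A 8F A1 A9.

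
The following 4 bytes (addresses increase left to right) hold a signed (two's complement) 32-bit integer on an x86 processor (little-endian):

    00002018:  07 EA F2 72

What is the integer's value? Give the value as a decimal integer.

1928522247

Little-endian: lowest address holds the least-significant byte.
Reassemble most-significant byte first: 72 F2 EA 07 → 0x72F2EA07.
0x72F2EA07 = 1928522247.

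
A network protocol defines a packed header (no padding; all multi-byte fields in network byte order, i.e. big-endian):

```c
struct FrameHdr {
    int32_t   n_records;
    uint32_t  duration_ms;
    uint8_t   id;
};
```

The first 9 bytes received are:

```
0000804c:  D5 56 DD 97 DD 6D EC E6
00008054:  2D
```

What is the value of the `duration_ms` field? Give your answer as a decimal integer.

3714968806

`duration_ms` follows `n_records` (4 bytes), so it starts at byte offset 4 and occupies 4 bytes.
Bytes at offsets 4..7: DD 6D EC E6.
Big-endian: lowest address holds the most-significant byte.
The bytes are already most-significant first: 0xDD6DECE6.
0xDD6DECE6 = 3714968806.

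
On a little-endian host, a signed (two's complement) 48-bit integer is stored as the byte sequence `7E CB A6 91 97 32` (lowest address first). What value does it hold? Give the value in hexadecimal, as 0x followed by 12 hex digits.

0x329791A6CB7E

Little-endian stores the least-significant byte at the lowest address.
Reassemble most-significant byte first: 32 97 91 A6 CB 7E → 0x329791A6CB7E.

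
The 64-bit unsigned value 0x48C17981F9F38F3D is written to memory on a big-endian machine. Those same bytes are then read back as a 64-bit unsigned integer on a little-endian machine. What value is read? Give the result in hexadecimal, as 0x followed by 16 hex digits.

Stored big-endian, the bytes at ascending addresses are 48 C1 79 81 F9 F3 8F 3D.
Read back as little-endian, the first byte is least significant, giving 0x3D8FF3F98179C148.

0x3D8FF3F98179C148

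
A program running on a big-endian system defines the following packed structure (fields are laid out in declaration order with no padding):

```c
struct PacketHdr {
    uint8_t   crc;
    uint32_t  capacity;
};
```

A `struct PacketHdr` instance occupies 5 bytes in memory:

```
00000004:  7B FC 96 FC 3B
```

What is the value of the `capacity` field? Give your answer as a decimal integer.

4237753403

`capacity` follows `crc` (1 byte), so it starts at byte offset 1 and occupies 4 bytes.
Bytes at offsets 1..4: FC 96 FC 3B.
Big-endian: lowest address holds the most-significant byte.
The bytes are already most-significant first: 0xFC96FC3B.
0xFC96FC3B = 4237753403.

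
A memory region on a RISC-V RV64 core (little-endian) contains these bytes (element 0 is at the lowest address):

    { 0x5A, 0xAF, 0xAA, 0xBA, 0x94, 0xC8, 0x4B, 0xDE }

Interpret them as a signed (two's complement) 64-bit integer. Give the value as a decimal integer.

-2428627032923787430

In little-endian order the low byte comes first in memory.
Reassemble most-significant byte first: DE 4B C8 94 BA AA AF 5A → 0xDE4BC894BAAAAF5A.
Top bit is set, so as a signed 64-bit value this is 0xDE4BC894BAAAAF5A − 2^64 = -2428627032923787430.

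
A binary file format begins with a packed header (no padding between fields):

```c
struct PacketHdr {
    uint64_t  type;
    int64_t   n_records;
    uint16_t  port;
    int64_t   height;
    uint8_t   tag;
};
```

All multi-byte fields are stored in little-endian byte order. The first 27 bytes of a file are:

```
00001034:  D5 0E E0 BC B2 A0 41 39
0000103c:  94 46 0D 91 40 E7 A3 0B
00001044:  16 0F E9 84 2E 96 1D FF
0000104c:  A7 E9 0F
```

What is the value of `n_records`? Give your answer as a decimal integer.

838768220118533780

`n_records` follows `type` (8 bytes), so it starts at byte offset 8 and occupies 8 bytes.
Bytes at offsets 8..15: 94 46 0D 91 40 E7 A3 0B.
In little-endian order the low byte comes first in memory.
Reassemble most-significant byte first: 0B A3 E7 40 91 0D 46 94 → 0x0BA3E740910D4694.
0x0BA3E740910D4694 = 838768220118533780.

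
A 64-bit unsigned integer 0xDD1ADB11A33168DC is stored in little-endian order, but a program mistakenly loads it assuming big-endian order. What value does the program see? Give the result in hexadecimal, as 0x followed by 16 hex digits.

0xDC6831A311DB1ADD

Stored little-endian, the bytes at ascending addresses are DC 68 31 A3 11 DB 1A DD.
Read back as big-endian, the last byte is least significant, giving 0xDC6831A311DB1ADD.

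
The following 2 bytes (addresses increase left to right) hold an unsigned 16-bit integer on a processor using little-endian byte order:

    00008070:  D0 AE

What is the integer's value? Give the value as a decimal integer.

Little-endian: lowest address holds the least-significant byte.
Reassemble most-significant byte first: AE D0 → 0xAED0.
0xAED0 = 44752.

44752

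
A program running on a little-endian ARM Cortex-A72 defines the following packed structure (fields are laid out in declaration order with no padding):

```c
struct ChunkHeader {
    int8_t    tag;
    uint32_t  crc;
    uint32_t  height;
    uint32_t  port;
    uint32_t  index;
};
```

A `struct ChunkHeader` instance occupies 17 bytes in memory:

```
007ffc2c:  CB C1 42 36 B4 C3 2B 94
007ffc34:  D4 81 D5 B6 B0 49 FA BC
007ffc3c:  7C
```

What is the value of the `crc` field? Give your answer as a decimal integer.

`crc` follows `tag` (1 byte), so it starts at byte offset 1 and occupies 4 bytes.
Bytes at offsets 1..4: C1 42 36 B4.
In little-endian order the low byte comes first in memory.
Reassemble most-significant byte first: B4 36 42 C1 → 0xB43642C1.
0xB43642C1 = 3023454913.

3023454913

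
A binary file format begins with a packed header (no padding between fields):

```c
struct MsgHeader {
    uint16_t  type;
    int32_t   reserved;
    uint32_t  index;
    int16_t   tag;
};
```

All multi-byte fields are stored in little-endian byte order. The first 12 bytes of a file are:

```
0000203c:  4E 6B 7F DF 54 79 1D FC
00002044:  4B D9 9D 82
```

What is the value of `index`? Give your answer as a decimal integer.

3645635613

`index` follows `type` (2 B), `reserved` (4 B), so it starts at offset 2 + 4 = 6 and occupies 4 bytes.
Bytes at offsets 6..9: 1D FC 4B D9.
Little-endian stores the least-significant byte at the lowest address.
Reassemble most-significant byte first: D9 4B FC 1D → 0xD94BFC1D.
0xD94BFC1D = 3645635613.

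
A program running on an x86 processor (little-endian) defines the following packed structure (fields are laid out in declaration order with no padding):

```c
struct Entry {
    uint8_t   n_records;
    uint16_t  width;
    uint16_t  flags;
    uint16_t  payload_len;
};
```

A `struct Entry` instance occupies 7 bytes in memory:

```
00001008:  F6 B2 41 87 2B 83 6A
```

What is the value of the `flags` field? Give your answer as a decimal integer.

`flags` follows `n_records` (1 B), `width` (2 B), so it starts at offset 1 + 2 = 3 and occupies 2 bytes.
Bytes at offsets 3..4: 87 2B.
Little-endian stores the least-significant byte at the lowest address.
Reassemble most-significant byte first: 2B 87 → 0x2B87.
0x2B87 = 11143.

11143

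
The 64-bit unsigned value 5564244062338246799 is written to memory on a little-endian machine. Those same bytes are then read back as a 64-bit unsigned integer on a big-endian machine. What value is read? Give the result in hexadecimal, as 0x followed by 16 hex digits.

0x8F683F7B7E2A384D

5564244062338246799 in 64-bit hexadecimal is 0x4D382A7E7B3F688F.
Stored little-endian, the bytes at ascending addresses are 8F 68 3F 7B 7E 2A 38 4D.
Read back as big-endian, the last byte is least significant, giving 0x8F683F7B7E2A384D.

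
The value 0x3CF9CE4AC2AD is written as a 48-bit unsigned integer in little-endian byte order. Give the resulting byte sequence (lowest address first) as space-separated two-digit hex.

Split into bytes (most-significant first): 3C F9 CE 4A C2 AD.
Little-endian: lowest address holds the least-significant byte.
So at ascending addresses the bytes are AD C2 4A CE F9 3C.

AD C2 4A CE F9 3C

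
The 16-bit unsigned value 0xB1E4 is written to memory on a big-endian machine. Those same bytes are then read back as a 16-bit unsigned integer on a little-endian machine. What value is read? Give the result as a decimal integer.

58545

Stored big-endian, the bytes at ascending addresses are B1 E4.
Read back as little-endian, the first byte is least significant, giving 0xE4B1.
0xE4B1 = 58545.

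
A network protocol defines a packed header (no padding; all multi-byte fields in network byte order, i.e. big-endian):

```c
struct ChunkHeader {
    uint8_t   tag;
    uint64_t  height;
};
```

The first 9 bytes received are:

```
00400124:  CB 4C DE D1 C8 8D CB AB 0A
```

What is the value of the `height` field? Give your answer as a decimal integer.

`height` follows `tag` (1 byte), so it starts at byte offset 1 and occupies 8 bytes.
Bytes at offsets 1..8: 4C DE D1 C8 8D CB AB 0A.
Big-endian: lowest address holds the most-significant byte.
The bytes are already most-significant first: 0x4CDED1C88DCBAB0A.
0x4CDED1C88DCBAB0A = 5539095251014888202.

5539095251014888202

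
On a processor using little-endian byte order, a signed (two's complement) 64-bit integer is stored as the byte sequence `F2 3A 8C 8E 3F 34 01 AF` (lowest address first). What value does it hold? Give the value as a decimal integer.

-5836326194516313358

Little-endian: lowest address holds the least-significant byte.
Reassemble most-significant byte first: AF 01 34 3F 8E 8C 3A F2 → 0xAF01343F8E8C3AF2.
Top bit is set, so as a signed 64-bit value this is 0xAF01343F8E8C3AF2 − 2^64 = -5836326194516313358.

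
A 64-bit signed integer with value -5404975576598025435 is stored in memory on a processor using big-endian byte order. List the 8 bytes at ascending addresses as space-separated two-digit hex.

B4 FD AB 59 91 36 6B 25

Two's complement of -5404975576598025435 in 64 bits: 5404975576598025435 = 0x4B0254A66EC994DB; invert → 0xB4FDAB5991366B24; add 1 → 0xB4FDAB5991366B25.
Split into bytes (most-significant first): B4 FD AB 59 91 36 6B 25.
Big-endian stores the most-significant byte at the lowest address.
So the memory order matches the most-significant-first order: B4 FD AB 59 91 36 6B 25.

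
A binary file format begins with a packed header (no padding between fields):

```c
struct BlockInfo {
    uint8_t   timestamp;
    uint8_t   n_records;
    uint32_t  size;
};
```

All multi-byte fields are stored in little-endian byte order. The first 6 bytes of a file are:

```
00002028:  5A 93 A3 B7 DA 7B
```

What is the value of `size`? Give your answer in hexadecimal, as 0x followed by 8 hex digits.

`size` follows `timestamp` (1 B), `n_records` (1 B), so it starts at offset 1 + 1 = 2 and occupies 4 bytes.
Bytes at offsets 2..5: A3 B7 DA 7B.
Little-endian stores the least-significant byte at the lowest address.
Reassemble most-significant byte first: 7B DA B7 A3 → 0x7BDAB7A3.

0x7BDAB7A3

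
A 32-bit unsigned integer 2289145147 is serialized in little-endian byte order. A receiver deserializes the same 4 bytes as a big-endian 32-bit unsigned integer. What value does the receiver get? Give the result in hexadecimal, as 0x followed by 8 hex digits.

0x3B957188

2289145147 in 32-bit hexadecimal is 0x8871953B.
Stored little-endian, the bytes at ascending addresses are 3B 95 71 88.
Read back as big-endian, the last byte is least significant, giving 0x3B957188.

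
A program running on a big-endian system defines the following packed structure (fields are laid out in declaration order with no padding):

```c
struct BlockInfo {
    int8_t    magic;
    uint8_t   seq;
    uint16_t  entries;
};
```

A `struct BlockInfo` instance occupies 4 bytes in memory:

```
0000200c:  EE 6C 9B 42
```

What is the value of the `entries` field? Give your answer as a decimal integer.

39746

`entries` follows `magic` (1 B), `seq` (1 B), so it starts at offset 1 + 1 = 2 and occupies 2 bytes.
Bytes at offsets 2..3: 9B 42.
Big-endian: lowest address holds the most-significant byte.
The bytes are already most-significant first: 0x9B42.
0x9B42 = 39746.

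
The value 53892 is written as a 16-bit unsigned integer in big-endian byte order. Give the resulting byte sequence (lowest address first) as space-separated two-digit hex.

D2 84

53892 in hexadecimal, padded to 16 bits, is 0xD284.
Split into bytes (most-significant first): D2 84.
In big-endian order the high byte comes first in memory.
So the memory order matches the most-significant-first order: D2 84.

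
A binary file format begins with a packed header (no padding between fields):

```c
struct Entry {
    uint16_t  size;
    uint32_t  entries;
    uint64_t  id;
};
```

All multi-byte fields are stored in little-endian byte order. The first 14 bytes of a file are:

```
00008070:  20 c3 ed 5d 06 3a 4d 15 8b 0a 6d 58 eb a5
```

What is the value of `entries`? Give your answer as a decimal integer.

`entries` follows `size` (2 bytes), so it starts at byte offset 2 and occupies 4 bytes.
Bytes at offsets 2..5: ED 5D 06 3A.
Little-endian: lowest address holds the least-significant byte.
Reassemble most-significant byte first: 3A 06 5D ED → 0x3A065DED.
0x3A065DED = 973495789.

973495789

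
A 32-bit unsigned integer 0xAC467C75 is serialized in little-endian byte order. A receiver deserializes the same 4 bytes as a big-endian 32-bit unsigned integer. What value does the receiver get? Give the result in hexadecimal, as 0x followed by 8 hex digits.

Stored little-endian, the bytes at ascending addresses are 75 7C 46 AC.
Read back as big-endian, the last byte is least significant, giving 0x757C46AC.

0x757C46AC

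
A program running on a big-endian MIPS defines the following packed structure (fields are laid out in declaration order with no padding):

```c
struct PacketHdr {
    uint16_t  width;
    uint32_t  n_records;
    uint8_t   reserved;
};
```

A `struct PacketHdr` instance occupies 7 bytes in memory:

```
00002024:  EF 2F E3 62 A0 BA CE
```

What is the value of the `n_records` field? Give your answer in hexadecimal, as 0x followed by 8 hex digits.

0xE362A0BA

`n_records` follows `width` (2 bytes), so it starts at byte offset 2 and occupies 4 bytes.
Bytes at offsets 2..5: E3 62 A0 BA.
In big-endian order the high byte comes first in memory.
The bytes are already most-significant first: 0xE362A0BA.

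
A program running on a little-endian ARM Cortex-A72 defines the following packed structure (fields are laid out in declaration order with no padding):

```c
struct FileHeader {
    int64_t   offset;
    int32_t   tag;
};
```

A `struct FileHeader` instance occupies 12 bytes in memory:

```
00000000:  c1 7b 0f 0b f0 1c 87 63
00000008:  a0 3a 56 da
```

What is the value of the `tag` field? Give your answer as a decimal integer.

`tag` follows `offset` (8 bytes), so it starts at byte offset 8 and occupies 4 bytes.
Bytes at offsets 8..11: A0 3A 56 DA.
Little-endian stores the least-significant byte at the lowest address.
Reassemble most-significant byte first: DA 56 3A A0 → 0xDA563AA0.
Top bit is set, so as a signed 32-bit value this is 0xDA563AA0 − 2^32 = -631883104.

-631883104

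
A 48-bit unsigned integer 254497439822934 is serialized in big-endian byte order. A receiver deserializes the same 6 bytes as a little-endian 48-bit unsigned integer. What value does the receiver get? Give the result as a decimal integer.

94783482459879

254497439822934 in 48-bit hexadecimal is 0xE776CD7F3456.
Stored big-endian, the bytes at ascending addresses are E7 76 CD 7F 34 56.
Read back as little-endian, the first byte is least significant, giving 0x56347FCD76E7.
0x56347FCD76E7 = 94783482459879.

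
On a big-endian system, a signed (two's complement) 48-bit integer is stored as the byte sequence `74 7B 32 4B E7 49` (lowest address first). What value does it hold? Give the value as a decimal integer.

In big-endian order the high byte comes first in memory.
The bytes are already most-significant first: 0x747B324BE749.
0x747B324BE749 = 128072473634633.

128072473634633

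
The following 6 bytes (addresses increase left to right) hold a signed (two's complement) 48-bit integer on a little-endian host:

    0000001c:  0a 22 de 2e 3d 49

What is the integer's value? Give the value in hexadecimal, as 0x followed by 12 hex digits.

In little-endian order the low byte comes first in memory.
Reassemble most-significant byte first: 49 3D 2E DE 22 0A → 0x493D2EDE220A.

0x493D2EDE220A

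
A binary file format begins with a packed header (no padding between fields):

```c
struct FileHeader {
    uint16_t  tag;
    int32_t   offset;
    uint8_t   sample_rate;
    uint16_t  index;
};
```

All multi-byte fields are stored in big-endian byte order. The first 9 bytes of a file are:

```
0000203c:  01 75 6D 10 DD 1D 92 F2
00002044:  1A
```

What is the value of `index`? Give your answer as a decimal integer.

61978

`index` follows `tag` (2 B), `offset` (4 B), `sample_rate` (1 B), so it starts at offset 2 + 4 + 1 = 7 and occupies 2 bytes.
Bytes at offsets 7..8: F2 1A.
Big-endian stores the most-significant byte at the lowest address.
The bytes are already most-significant first: 0xF21A.
0xF21A = 61978.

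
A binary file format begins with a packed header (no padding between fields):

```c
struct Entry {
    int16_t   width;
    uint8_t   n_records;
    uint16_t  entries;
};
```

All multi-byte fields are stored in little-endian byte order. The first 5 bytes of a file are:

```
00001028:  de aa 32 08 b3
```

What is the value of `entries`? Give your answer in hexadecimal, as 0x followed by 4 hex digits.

0xB308

`entries` follows `width` (2 B), `n_records` (1 B), so it starts at offset 2 + 1 = 3 and occupies 2 bytes.
Bytes at offsets 3..4: 08 B3.
Little-endian: lowest address holds the least-significant byte.
Reassemble most-significant byte first: B3 08 → 0xB308.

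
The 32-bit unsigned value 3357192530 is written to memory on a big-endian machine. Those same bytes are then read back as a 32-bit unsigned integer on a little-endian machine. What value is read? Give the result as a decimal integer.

1387338440

3357192530 in 32-bit hexadecimal is 0xC81AB152.
Stored big-endian, the bytes at ascending addresses are C8 1A B1 52.
Read back as little-endian, the first byte is least significant, giving 0x52B11AC8.
0x52B11AC8 = 1387338440.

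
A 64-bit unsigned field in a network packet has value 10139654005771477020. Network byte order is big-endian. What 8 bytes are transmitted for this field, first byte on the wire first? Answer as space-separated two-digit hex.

10139654005771477020 in hexadecimal, padded to 64 bits, is 0x8CB749989760201C.
Split into bytes (most-significant first): 8C B7 49 98 97 60 20 1C.
Big-endian stores the most-significant byte at the lowest address.
So the memory order matches the most-significant-first order: 8C B7 49 98 97 60 20 1C.

8C B7 49 98 97 60 20 1C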